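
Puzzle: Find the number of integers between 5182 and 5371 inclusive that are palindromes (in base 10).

2

The integers in [5182, 5371] that are palindromes (in base 10): 5225, 5335.
2 qualify.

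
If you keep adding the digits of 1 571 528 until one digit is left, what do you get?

2

1+5+7+1+5+2+8 = 29
2+9 = 11
1+1 = 2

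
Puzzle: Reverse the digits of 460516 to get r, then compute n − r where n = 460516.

Reverse of 460516 is 615064.
460516 − 615064 = -154548

-154548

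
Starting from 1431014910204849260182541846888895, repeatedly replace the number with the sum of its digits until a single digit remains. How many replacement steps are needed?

1431014910204849260182541846888895 → 144 → 9 (2 steps)

2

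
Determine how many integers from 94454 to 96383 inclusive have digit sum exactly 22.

86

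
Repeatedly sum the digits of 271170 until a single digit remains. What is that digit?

2+7+1+1+7+0 = 18
1+8 = 9

9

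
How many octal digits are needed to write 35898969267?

12

35898969267 in base 8 is 413357546263, which has 12 digits.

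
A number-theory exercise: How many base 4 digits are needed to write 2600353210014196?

2600353210014196 in base 4 is 21033100013221113321213310, which has 26 digits.

26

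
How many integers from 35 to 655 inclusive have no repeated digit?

The integers in [35, 655] that have no repeated digit: 35, 36, 37, 38, 39, 40, …, 653, 654.
464 qualify.

464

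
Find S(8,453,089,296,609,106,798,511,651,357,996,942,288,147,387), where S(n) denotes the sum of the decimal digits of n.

221

8+4+5+3+0+8+9+2+9+6+6+0+9+1+0+6+7+9+8+5+1+1+6+5+1+3+5+7+9+9+6+9+4+2+2+8+8+1+4+7+3+8+7 = 221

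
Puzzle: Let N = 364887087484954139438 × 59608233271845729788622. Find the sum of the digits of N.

364887087484954139438 × 59608233271845729788622 = 21750274628687526925726912327650263653874436
Sum of its 44 digits: 201.

201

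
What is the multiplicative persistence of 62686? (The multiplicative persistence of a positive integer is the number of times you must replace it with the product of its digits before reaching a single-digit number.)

62686 → 3456 → 360 → 0 (3 steps)

3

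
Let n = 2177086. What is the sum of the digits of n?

31

2+1+7+7+0+8+6 = 31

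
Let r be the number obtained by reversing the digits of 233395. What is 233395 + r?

Reverse of 233395 is 593332.
233395 + 593332 = 826727

826727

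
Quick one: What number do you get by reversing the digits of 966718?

817669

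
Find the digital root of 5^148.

4

The digital root of n equals n mod 9 (or 9 when 9 | n), so we need 5^148 mod 9.
5^148 ≡ 4 (mod 9), so the digital root is 4.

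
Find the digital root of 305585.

3+0+5+5+8+5 = 26
2+6 = 8

8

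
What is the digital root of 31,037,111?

3+1+0+3+7+1+1+1 = 17
1+7 = 8

8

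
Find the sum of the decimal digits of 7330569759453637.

7+3+3+0+5+6+9+7+5+9+4+5+3+6+3+7 = 82

82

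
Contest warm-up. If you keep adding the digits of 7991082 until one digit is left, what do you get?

7+9+9+1+0+8+2 = 36
3+6 = 9

9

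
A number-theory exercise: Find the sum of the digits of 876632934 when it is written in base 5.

34

876632934 in base 5 is 3243404223214.
Digit sum: 3+2+4+3+4+0+4+2+2+3+2+1+4 = 34.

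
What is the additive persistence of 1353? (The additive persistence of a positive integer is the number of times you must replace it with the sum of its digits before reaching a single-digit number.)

2

1353 → 12 → 3 (2 steps)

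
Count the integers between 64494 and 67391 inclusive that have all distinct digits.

668

The integers in [64494, 67391] that have all distinct digits: 64501, 64502, 64503, 64507, 64508, 64509, …, 67390, 67391.
668 qualify.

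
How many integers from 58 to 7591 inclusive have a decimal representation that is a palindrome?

160

The integers in [58, 7591] that have a decimal representation that is a palindrome: 66, 77, 88, 99, 101, 111, …, 7447, 7557.
160 qualify.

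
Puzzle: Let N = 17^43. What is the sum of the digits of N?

17^43 = 81152820641272625991922463475488672334362661535406513
Sum of its 53 digits: 224.

224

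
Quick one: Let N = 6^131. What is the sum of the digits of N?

432

6^131 = 866590253542288183694051531743727863541126937352231440806438030493578436223913165685106824007076806656
Sum of its 102 digits: 432.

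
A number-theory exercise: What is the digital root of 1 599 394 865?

1+5+9+9+3+9+4+8+6+5 = 59
5+9 = 14
1+4 = 5

5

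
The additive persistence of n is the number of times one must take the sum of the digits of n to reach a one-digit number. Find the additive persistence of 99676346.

2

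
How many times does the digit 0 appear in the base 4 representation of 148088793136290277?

148088793136290277 in base 4 is 20032013133210012012231213211.
The digit 0 appears 6 times.

6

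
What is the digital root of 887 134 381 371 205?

7

8+8+7+1+3+4+3+8+1+3+7+1+2+0+5 = 61
6+1 = 7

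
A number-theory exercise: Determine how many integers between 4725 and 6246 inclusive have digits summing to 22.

97

The integers in [4725, 6246] that have digits summing to 22: 4729, 4738, 4747, 4756, 4765, 4774, …, 6187, 6196.
97 qualify.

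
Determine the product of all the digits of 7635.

7×6×3×5 = 630

630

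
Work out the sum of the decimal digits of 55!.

279

55! = 12696403353658275925965100847566516959580321051449436762275840000000000000
Sum of its 74 digits: 279.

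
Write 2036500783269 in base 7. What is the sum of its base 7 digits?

33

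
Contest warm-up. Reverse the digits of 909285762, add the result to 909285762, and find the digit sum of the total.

Reversal of 909285762 is 267582909; 909285762 + 267582909 = 1176868671.
Digit sum of 1176868671: 1+1+7+6+8+6+8+6+7+1 = 51.

51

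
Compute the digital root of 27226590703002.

9

2+7+2+2+6+5+9+0+7+0+3+0+0+2 = 45
4+5 = 9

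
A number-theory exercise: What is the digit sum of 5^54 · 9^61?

432

5^54 · 9^61 = 897786994704101775839267722022854232165793888933472686054104716646406814106740057468414306640625
Sum of its 96 digits: 432.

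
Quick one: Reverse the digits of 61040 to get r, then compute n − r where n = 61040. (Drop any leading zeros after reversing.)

57024

Reverse of 61040 is 4016.
61040 − 4016 = 57024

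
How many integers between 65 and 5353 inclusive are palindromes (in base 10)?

138

The integers in [65, 5353] that are palindromes (in base 10): 66, 77, 88, 99, 101, 111, …, 5225, 5335.
138 qualify.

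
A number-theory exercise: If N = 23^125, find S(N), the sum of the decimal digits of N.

23^125 = 164429411410369030597209522318800524489738240286394468993169920234693112395740694404729343463316583153498492045834781640546460894811050131886751583720245249098026646757943
Sum of its 171 digits: 749.

749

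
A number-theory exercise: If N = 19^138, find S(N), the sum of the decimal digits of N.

838

19^138 = 293762889605810828261498048482939199627696273053251418060677489647568010787152854870649079834868866435036635500192973213417201157045276944966573824201787725292558074989415490441
Sum of its 177 digits: 838.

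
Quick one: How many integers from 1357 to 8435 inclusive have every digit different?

The integers in [1357, 8435] that have every digit different: 1357, 1358, 1359, 1360, 1362, 1364, …, 8432, 8435.
3640 qualify.

3640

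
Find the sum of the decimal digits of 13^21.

13^21 = 247064529073450392704413
Sum of its 24 digits: 91.

91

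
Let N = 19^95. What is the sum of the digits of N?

568

19^95 = 30310429509584222780856900250378474987891816698326495749294706687455340394943035990422804485156374905111232085580759135899
Sum of its 122 digits: 568.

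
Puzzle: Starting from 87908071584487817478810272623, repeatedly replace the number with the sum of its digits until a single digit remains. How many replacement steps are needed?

2

87908071584487817478810272623 → 142 → 7 (2 steps)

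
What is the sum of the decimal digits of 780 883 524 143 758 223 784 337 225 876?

142

7+8+0+8+8+3+5+2+4+1+4+3+7+5+8+2+2+3+7+8+4+3+3+7+2+2+5+8+7+6 = 142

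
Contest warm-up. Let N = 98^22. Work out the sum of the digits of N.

190

98^22 = 64117069607359275099814093732820870081019904
Sum of its 44 digits: 190.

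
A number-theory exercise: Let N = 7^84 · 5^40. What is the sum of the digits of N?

7^84 · 5^40 = 885188034305826229536161413559503069299366039783126444259397277434349243776523508131504058837890625
Sum of its 99 digits: 445.

445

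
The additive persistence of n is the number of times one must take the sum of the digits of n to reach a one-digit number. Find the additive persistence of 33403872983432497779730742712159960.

33403872983432497779730742712159960 → 165 → 12 → 3 (3 steps)

3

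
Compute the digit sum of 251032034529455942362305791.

101

2+5+1+0+3+2+0+3+4+5+2+9+4+5+5+9+4+2+3+6+2+3+0+5+7+9+1 = 101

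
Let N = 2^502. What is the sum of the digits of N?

2^502 = 13093562431584567480052758787310396608866568184172259157933165472384535185618698219533080369303616628603546736510240284036869026183541572213314110357504
Sum of its 152 digits: 646.

646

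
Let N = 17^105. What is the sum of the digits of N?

638

17^105 = 1574478536738405118593971862567264713758944027607854991879943578528717483387929015313870189112248624168349538605792185822503475857
Sum of its 130 digits: 638.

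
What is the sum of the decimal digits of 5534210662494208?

61

5+5+3+4+2+1+0+6+6+2+4+9+4+2+0+8 = 61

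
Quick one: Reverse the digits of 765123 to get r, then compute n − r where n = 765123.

443556

Reverse of 765123 is 321567.
765123 − 321567 = 443556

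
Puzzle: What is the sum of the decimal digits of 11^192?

829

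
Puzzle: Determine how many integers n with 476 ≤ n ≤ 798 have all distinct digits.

235

The integers in [476, 798] that have all distinct digits: 476, 478, 479, 480, 481, 482, …, 796, 798.
235 qualify.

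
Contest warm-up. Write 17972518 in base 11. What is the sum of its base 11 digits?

17972518 in base 11 is A166023.
Digit sum: 10+1+6+6+0+2+3 = 28.

28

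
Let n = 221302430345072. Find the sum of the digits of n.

38

2+2+1+3+0+2+4+3+0+3+4+5+0+7+2 = 38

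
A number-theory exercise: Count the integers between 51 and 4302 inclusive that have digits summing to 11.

The integers in [51, 4302] that have digits summing to 11: 56, 65, 74, 83, 92, 119, …, 4241, 4250.
250 qualify.

250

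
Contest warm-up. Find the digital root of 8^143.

The digital root of n equals n mod 9 (or 9 when 9 | n), so we need 8^143 mod 9.
8^143 ≡ 8 (mod 9), so the digital root is 8.

8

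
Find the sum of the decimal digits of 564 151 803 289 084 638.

5+6+4+1+5+1+8+0+3+2+8+9+0+8+4+6+3+8 = 81

81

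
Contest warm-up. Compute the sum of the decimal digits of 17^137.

17^137 = 3728225982844363781861724425971421229162457931028002814263570949119583604823620976232351255290005466648976059071292113794375721986638323744243939139560361849062298463377
Sum of its 169 digits: 746.

746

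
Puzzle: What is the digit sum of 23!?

99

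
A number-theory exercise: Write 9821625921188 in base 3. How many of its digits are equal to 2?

9821625921188 in base 3 is 1021202221022222221012010222.
The digit 2 appears 16 times.

16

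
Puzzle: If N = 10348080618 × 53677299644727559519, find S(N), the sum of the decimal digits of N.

111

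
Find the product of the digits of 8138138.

4608

8×1×3×8×1×3×8 = 4608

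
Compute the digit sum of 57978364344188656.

94

5+7+9+7+8+3+6+4+3+4+4+1+8+8+6+5+6 = 94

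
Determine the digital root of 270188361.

9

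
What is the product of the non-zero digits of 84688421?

98304

8×4×6×8×8×4×2×1 = 98304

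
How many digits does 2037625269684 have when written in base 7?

2037625269684 in base 7 is 300133153006614, which has 15 digits.

15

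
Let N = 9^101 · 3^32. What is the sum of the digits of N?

540

9^101 · 3^32 = 4429692754456178336783573163941511542801609124865708991796231237006094959798985924070291617478620287394759702569
Sum of its 112 digits: 540.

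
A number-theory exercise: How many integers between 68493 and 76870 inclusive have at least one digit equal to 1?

The integers in [68493, 76870] that have at least one digit equal to 1: 68501, 68510, 68511, 68512, 68513, 68514, …, 76851, 76861.
2970 qualify.

2970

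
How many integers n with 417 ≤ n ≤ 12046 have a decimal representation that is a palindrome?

The integers in [417, 12046] that have a decimal representation that is a palindrome: 424, 434, 444, 454, 464, 474, …, 11911, 12021.
169 qualify.

169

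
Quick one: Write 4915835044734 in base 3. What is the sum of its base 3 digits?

4915835044734 in base 3 is 122101221121222220101212210.
Digit sum: 1+2+2+1+0+1+2+2+1+1+2+1+2+2+2+2+2+0+1+0+1+2+1+2+2+1+0 = 36.

36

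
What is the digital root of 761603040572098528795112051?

7+6+1+6+0+3+0+4+0+5+7+2+0+9+8+5+2+8+7+9+5+1+1+2+0+5+1 = 104
1+0+4 = 5

5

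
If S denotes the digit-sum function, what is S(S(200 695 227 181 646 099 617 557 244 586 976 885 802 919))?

11

First digit sum: 209.
2+0+9 = 11.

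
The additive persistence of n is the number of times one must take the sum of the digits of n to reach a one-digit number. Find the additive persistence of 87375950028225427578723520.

87375950028225427578723520 → 115 → 7 (2 steps)

2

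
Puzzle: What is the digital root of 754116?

6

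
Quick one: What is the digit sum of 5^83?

290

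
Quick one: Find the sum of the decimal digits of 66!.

66! = 544344939077443064003729240247842752644293064388798874532860126869671081148416000000000000000
Sum of its 93 digits: 351.

351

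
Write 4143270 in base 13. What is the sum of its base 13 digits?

4143270 in base 13 is B20B51.
Digit sum: 11+2+0+11+5+1 = 30.

30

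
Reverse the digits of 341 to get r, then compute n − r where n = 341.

198

Reverse of 341 is 143.
341 − 143 = 198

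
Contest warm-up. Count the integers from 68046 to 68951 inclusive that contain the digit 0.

The integers in [68046, 68951] that contain the digit 0: 68046, 68047, 68048, 68049, 68050, 68051, …, 68940, 68950.
221 qualify.

221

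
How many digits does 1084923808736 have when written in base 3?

26

1084923808736 in base 3 is 10211201101012112220021112, which has 26 digits.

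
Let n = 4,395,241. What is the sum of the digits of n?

28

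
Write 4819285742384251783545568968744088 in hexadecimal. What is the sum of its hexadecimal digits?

4819285742384251783545568968744088 in base 16 is ED9BF01474172456CE9FE4C29C98.
Digit sum: 14+13+9+11+15+0+1+4+7+4+1+7+2+4+5+6+12+14+9+15+14+4+12+2+9+12+9+8 = 223.

223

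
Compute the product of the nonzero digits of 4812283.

3072

4×8×1×2×2×8×3 = 3072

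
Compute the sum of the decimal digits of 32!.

32! = 263130836933693530167218012160000000
Sum of its 36 digits: 108.

108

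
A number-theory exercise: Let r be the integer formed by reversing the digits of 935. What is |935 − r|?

396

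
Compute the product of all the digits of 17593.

945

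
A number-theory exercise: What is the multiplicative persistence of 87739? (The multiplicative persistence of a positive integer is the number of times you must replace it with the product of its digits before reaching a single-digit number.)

2

87739 → 10584 → 0 (2 steps)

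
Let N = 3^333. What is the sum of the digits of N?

702

3^333 = 760988023132059809720425867265032780727896356372077865117010037035791631439306199613044145649378522557935351570949952010001833769302566531786879537190794573523
Sum of its 159 digits: 702.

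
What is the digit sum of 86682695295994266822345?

8+6+6+8+2+6+9+5+2+9+5+9+9+4+2+6+6+8+2+2+3+4+5 = 126

126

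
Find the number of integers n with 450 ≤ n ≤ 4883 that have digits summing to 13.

299

The integers in [450, 4883] that have digits summing to 13: 454, 463, 472, 481, 490, 508, …, 4801, 4810.
299 qualify.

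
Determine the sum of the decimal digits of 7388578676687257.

7+3+8+8+5+7+8+6+7+6+6+8+7+2+5+7 = 100

100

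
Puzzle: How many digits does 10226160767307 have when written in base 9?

10226160767307 in base 9 is 40177451547473, which has 14 digits.

14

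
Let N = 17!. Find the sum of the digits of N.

17! = 355687428096000
Sum of its 15 digits: 63.

63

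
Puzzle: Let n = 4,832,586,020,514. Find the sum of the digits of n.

48

4+8+3+2+5+8+6+0+2+0+5+1+4 = 48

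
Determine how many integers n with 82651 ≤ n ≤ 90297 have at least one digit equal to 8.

The integers in [82651, 90297] that have at least one digit equal to 8: 82651, 82652, 82653, 82654, 82655, 82656, …, 90288, 90289.
7405 qualify.

7405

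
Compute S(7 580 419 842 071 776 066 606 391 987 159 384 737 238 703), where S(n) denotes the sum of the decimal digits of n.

207

7+5+8+0+4+1+9+8+4+2+0+7+1+7+7+6+0+6+6+6+0+6+3+9+1+9+8+7+1+5+9+3+8+4+7+3+7+2+3+8+7+0+3 = 207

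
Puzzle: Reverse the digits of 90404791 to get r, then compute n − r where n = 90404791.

70664382

Reverse of 90404791 is 19740409.
90404791 − 19740409 = 70664382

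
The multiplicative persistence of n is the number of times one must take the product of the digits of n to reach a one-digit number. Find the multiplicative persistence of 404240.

404240 → 0 (1 step)

1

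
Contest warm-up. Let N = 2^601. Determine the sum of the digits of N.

2^601 = 8299031137761985917024815727382322302024892464484873799991314659381305622825816292799414097894207588576395773222601578364790302150823550615773749668227927374122363606803019047370752
Sum of its 181 digits: 821.

821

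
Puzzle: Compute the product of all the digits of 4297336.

27216

4×2×9×7×3×3×6 = 27216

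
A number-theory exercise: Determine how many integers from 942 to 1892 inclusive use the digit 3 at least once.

257

The integers in [942, 1892] that use the digit 3 at least once: 943, 953, 963, 973, 983, 993, …, 1873, 1883.
257 qualify.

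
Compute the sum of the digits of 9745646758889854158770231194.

151

9+7+4+5+6+4+6+7+5+8+8+8+9+8+5+4+1+5+8+7+7+0+2+3+1+1+9+4 = 151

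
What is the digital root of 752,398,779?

7+5+2+3+9+8+7+7+9 = 57
5+7 = 12
1+2 = 3
(Equivalently, 752,398,779 mod 9 = 3.)

3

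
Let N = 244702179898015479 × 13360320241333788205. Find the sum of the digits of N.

244702179898015479 × 13360320241333788205 = 3269299487189958221202756108797625195
Sum of its 37 digits: 186.

186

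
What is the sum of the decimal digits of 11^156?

784

11^156 = 2865885826865502860706209713343537615899546066000117052058772356863645508827770177698297181941989172868591385796617874215765207338063344812066666055829387758580561
Sum of its 163 digits: 784.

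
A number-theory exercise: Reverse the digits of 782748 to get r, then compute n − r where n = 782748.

-64539

Reverse of 782748 is 847287.
782748 − 847287 = -64539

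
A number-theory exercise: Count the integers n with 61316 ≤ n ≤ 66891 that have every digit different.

1590

The integers in [61316, 66891] that have every digit different: 61320, 61324, 61325, 61327, 61328, 61329, …, 65984, 65987.
1590 qualify.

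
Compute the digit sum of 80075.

20

8+0+0+7+5 = 20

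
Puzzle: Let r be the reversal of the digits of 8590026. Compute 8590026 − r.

2389068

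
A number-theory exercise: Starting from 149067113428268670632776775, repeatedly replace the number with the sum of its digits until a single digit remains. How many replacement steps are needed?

149067113428268670632776775 → 125 → 8 (2 steps)

2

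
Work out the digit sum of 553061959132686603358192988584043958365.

5+5+3+0+6+1+9+5+9+1+3+2+6+8+6+6+0+3+3+5+8+1+9+2+9+8+8+5+8+4+0+4+3+9+5+8+3+6+5 = 191

191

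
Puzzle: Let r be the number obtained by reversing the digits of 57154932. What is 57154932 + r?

81100107

Reverse of 57154932 is 23945175.
57154932 + 23945175 = 81100107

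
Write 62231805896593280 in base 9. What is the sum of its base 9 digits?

62231805896593280 in base 9 is 365226475554188665.
Digit sum: 3+6+5+2+2+6+4+7+5+5+5+4+1+8+8+6+6+5 = 88.

88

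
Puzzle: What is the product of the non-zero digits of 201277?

196

2×1×2×7×7 = 196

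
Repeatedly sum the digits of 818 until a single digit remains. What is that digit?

8+1+8 = 17
1+7 = 8

8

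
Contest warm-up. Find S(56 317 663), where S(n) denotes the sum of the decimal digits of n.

37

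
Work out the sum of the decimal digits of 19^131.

712

19^131 = 328640985936586175325426692433934528528254849606842104290621822251802963408325022423210406291711686429138392863087232265005305371943610519457953043307690618567098556619
Sum of its 168 digits: 712.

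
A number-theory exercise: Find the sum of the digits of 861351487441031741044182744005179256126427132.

165

8+6+1+3+5+1+4+8+7+4+4+1+0+3+1+7+4+1+0+4+4+1+8+2+7+4+4+0+0+5+1+7+9+2+5+6+1+2+6+4+2+7+1+3+2 = 165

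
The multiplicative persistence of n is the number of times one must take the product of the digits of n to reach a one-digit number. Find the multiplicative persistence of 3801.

3801 → 0 (1 step)

1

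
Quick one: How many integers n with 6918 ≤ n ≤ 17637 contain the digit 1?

The integers in [6918, 17637] that contain the digit 1: 6918, 6919, 6921, 6931, 6941, 6951, …, 17636, 17637.
8461 qualify.

8461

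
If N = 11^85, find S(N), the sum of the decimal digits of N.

407

11^85 = 32989690295920386835890134305346271024600891770176817346352641662914097799127234258677851
Sum of its 89 digits: 407.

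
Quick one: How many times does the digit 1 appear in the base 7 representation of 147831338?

1

147831338 in base 7 is 3443355104.
The digit 1 appears 1 time.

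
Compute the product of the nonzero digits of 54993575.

5×4×9×9×3×5×7×5 = 850500

850500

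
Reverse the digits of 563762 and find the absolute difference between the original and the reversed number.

296397

Reverse of 563762 is 267365.
|563762 − 267365| = 296397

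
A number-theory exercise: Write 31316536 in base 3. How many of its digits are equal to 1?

31316536 in base 3 is 2011221001012201.
The digit 1 appears 6 times.

6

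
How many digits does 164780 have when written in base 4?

164780 in base 4 is 220032230, which has 9 digits.

9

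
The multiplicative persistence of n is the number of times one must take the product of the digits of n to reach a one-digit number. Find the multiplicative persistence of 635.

2

635 → 90 → 0 (2 steps)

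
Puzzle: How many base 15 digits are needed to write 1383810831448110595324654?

1383810831448110595324654 in base 15 is 42651B082460DBA185C54, which has 21 digits.

21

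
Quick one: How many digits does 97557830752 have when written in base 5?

16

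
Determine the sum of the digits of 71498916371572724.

7+1+4+9+8+9+1+6+3+7+1+5+7+2+7+2+4 = 83

83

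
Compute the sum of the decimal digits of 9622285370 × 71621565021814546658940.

147

9622285370 × 71621565021814546658940 = 689163137285909843169500741707800
Sum of its 33 digits: 147.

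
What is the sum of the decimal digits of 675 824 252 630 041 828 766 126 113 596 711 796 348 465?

6+7+5+8+2+4+2+5+2+6+3+0+0+4+1+8+2+8+7+6+6+1+2+6+1+1+3+5+9+6+7+1+1+7+9+6+3+4+8+4+6+5 = 187

187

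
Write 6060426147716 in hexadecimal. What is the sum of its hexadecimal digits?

6060426147716 in base 16 is 5830D8C3784.
Digit sum: 5+8+3+0+13+8+12+3+7+8+4 = 71.

71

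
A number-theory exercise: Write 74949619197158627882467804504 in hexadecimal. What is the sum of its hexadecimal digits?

184

74949619197158627882467804504 in base 16 is F22CDF3606AA1369FBCB4558.
Digit sum: 15+2+2+12+13+15+3+6+0+6+10+10+1+3+6+9+15+11+12+11+4+5+5+8 = 184.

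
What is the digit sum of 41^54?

41^54 = 1231199024899976685290129539039288867121342603992157615149640828826931376262454456307761
Sum of its 88 digits: 406.

406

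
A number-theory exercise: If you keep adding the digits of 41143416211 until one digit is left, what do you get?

4+1+1+4+3+4+1+6+2+1+1 = 28
2+8 = 10
1+0 = 1
(Equivalently, 41143416211 mod 9 = 1.)

1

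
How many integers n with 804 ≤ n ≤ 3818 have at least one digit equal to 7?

The integers in [804, 3818] that have at least one digit equal to 7: 807, 817, 827, 837, 847, 857, …, 3807, 3817.
815 qualify.

815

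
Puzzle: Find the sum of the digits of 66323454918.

51

6+6+3+2+3+4+5+4+9+1+8 = 51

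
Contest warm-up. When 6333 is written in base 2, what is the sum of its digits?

8

6333 in base 2 is 1100010111101.
Digit sum: 1+1+0+0+0+1+0+1+1+1+1+0+1 = 8.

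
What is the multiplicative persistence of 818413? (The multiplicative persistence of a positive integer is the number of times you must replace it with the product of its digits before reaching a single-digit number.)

5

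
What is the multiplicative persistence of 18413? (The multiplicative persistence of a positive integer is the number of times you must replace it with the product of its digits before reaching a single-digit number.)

4

18413 → 96 → 54 → 20 → 0 (4 steps)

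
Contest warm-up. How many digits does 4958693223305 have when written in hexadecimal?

4958693223305 in base 16 is 4828925EB89, which has 11 digits.

11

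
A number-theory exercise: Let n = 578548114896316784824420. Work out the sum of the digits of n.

5+7+8+5+4+8+1+1+4+8+9+6+3+1+6+7+8+4+8+2+4+4+2+0 = 115

115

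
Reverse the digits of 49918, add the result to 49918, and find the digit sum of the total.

17

Reversal of 49918 is 81994; 49918 + 81994 = 131912.
Digit sum of 131912: 1+3+1+9+1+2 = 17.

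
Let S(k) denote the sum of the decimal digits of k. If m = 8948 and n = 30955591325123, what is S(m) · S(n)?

S(8948) = 8+9+4+8 = 29.
S(30955591325123) = 3+0+9+5+5+5+9+1+3+2+5+1+2+3 = 53.
29 · 53 = 1537.

1537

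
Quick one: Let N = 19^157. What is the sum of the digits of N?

19^157 = 581186274899706972831421391417641072300700843706617376040224916350662006010995942378926073253583568161964251127580417823679739851997917309209993609088481759108685890042812061131177154939404645838384739
Sum of its 201 digits: 901.

901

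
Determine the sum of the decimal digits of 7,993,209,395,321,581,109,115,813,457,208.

7+9+9+3+2+0+9+3+9+5+3+2+1+5+8+1+1+0+9+1+1+5+8+1+3+4+5+7+2+0+8 = 131

131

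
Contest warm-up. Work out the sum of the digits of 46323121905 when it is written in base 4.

30

46323121905 in base 4 is 223021010223323301.
Digit sum: 2+2+3+0+2+1+0+1+0+2+2+3+3+2+3+3+0+1 = 30.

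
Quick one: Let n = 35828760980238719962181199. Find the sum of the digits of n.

3+5+8+2+8+7+6+0+9+8+0+2+3+8+7+1+9+9+6+2+1+8+1+1+9+9 = 132

132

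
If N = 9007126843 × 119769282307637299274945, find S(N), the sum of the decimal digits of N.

164

9007126843 × 119769282307637299274945 = 1078777117639964902207381546848635
Sum of its 34 digits: 164.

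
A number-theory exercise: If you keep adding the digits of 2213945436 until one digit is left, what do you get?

2+2+1+3+9+4+5+4+3+6 = 39
3+9 = 12
1+2 = 3
(Equivalently, 2213945436 mod 9 = 3.)

3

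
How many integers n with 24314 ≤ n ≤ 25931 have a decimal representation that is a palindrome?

The integers in [24314, 25931] that have a decimal representation that is a palindrome: 24342, 24442, 24542, 24642, 24742, 24842, …, 25752, 25852.
16 qualify.

16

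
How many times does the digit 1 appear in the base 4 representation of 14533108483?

14533108483 in base 4 is 31202033122030003.
The digit 1 appears 2 times.

2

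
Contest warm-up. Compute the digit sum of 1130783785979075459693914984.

151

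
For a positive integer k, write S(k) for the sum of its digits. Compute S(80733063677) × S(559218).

1500

S(80733063677) = 8+0+7+3+3+0+6+3+6+7+7 = 50.
S(559218) = 5+5+9+2+1+8 = 30.
50 · 30 = 1500.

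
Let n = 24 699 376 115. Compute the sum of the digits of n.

2+4+6+9+9+3+7+6+1+1+5 = 53

53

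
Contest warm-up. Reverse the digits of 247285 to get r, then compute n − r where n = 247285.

-335457

Reverse of 247285 is 582742.
247285 − 582742 = -335457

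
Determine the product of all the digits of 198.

1×9×8 = 72

72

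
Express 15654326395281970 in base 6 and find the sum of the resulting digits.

55

15654326395281970 in base 6 is 414045550133300430334.
Digit sum: 4+1+4+0+4+5+5+5+0+1+3+3+3+0+0+4+3+0+3+3+4 = 55.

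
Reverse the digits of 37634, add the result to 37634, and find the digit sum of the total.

19

Reversal of 37634 is 43673; 37634 + 43673 = 81307.
Digit sum of 81307: 8+1+3+0+7 = 19.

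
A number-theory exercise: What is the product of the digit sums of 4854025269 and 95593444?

1935

S(4854025269) = 4+8+5+4+0+2+5+2+6+9 = 45.
S(95593444) = 9+5+5+9+3+4+4+4 = 43.
45 · 43 = 1935.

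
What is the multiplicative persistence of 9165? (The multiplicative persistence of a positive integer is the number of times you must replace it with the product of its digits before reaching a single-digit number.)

2

9165 → 270 → 0 (2 steps)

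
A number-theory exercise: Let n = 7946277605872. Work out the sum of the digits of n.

70

7+9+4+6+2+7+7+6+0+5+8+7+2 = 70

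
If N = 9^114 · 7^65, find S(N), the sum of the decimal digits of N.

9^114 · 7^65 = 51882235061408469293740400358939305091754951419418530910189839740387847696827890603136348995089406126831292468096769007748734439008106848370062569957659075463289527
Sum of its 164 digits: 774.

774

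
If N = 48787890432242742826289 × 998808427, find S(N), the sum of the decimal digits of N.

48787890432242742826289 × 998808427 = 48729756099276724044491250337403
Sum of its 32 digits: 143.

143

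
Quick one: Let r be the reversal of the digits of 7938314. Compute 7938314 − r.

3799917

Reverse of 7938314 is 4138397.
7938314 − 4138397 = 3799917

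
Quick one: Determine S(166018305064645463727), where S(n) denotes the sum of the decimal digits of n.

1+6+6+0+1+8+3+0+5+0+6+4+6+4+5+4+6+3+7+2+7 = 84

84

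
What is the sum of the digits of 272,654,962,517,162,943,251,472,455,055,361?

136

2+7+2+6+5+4+9+6+2+5+1+7+1+6+2+9+4+3+2+5+1+4+7+2+4+5+5+0+5+5+3+6+1 = 136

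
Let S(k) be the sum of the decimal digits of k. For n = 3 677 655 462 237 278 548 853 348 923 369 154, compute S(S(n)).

8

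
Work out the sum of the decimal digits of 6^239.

891

6^239 = 950930641391338466867174408897681825424467354624457844492992372849764488723676961568986539449413467236524563522540100930471637890972843242901720421880285858909201791786672930190939652096
Sum of its 186 digits: 891.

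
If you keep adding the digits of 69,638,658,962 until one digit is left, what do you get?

6+9+6+3+8+6+5+8+9+6+2 = 68
6+8 = 14
1+4 = 5

5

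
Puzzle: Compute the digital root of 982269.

9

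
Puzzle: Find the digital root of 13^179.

7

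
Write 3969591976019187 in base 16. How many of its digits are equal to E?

3969591976019187 in base 16 is E1A52A7A244F3.
The digit E appears 1 time.

1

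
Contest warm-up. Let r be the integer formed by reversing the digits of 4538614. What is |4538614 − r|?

Reverse of 4538614 is 4168354.
|4538614 − 4168354| = 370260

370260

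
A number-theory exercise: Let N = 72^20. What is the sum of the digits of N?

180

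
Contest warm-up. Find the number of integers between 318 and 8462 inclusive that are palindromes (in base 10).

143

The integers in [318, 8462] that are palindromes (in base 10): 323, 333, 343, 353, 363, 373, …, 8338, 8448.
143 qualify.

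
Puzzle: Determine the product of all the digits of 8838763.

193536

8×8×3×8×7×6×3 = 193536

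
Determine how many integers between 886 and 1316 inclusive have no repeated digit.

The integers in [886, 1316] that have no repeated digit: 890, 891, 892, 893, 894, 895, …, 1308, 1309.
199 qualify.

199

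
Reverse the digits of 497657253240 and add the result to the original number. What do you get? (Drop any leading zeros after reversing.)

540010010034

Reverse of 497657253240 is 42352756794.
497657253240 + 42352756794 = 540010010034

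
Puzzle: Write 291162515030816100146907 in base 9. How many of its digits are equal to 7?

4

291162515030816100146907 in base 9 is 3575878513173303346076426.
The digit 7 appears 4 times.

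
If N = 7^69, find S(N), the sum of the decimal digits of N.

244

7^69 = 20500514515695490612229010908095867391439626248463723805607
Sum of its 59 digits: 244.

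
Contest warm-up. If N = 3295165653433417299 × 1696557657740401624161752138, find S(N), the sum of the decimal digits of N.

237

3295165653433417299 × 1696557657740401624161752138 = 5590438522855618459978831876556315864759435262
Sum of its 46 digits: 237.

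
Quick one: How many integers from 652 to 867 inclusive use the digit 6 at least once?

81

The integers in [652, 867] that use the digit 6 at least once: 652, 653, 654, 655, 656, 657, …, 866, 867.
81 qualify.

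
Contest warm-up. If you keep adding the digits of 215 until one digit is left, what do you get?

8

2+1+5 = 8
(Equivalently, 215 mod 9 = 8.)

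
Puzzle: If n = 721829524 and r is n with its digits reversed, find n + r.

Reverse of 721829524 is 425928127.
721829524 + 425928127 = 1147757651

1147757651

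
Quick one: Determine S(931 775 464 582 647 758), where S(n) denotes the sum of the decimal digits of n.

98

9+3+1+7+7+5+4+6+4+5+8+2+6+4+7+7+5+8 = 98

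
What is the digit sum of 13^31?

184

13^31 = 34059943367449284484947168626829637
Sum of its 35 digits: 184.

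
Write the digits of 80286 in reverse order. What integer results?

Reversing 80286 gives 68208.

68208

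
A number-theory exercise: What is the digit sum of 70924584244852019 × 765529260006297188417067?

70924584244852019 × 765529260006297188417067 = 54294844493215850384967914773070269008273
Sum of its 41 digits: 189.

189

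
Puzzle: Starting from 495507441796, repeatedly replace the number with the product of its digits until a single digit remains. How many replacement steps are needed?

1

495507441796 → 0 (1 step)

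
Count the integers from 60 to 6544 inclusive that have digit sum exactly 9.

The integers in [60, 6544] that have digit sum exactly 9: 63, 72, 81, 90, 108, 117, …, 6210, 6300.
204 qualify.

204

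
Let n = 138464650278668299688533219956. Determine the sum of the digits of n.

1+3+8+4+6+4+6+5+0+2+7+8+6+6+8+2+9+9+6+8+8+5+3+3+2+1+9+9+5+6 = 159

159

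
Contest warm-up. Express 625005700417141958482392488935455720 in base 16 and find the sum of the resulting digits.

210

625005700417141958482392488935455720 in base 16 is 785F2900682F82D004964C98A87BE8.
Digit sum: 7+8+5+15+2+9+0+0+6+8+2+15+8+2+13+0+0+4+9+6+4+12+9+8+10+8+7+11+14+8 = 210.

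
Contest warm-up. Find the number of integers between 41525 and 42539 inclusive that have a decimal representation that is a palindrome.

The integers in [41525, 42539] that have a decimal representation that is a palindrome: 41614, 41714, 41814, 41914, 42024, 42124, 42224, 42324, 42424, 42524.
10 qualify.

10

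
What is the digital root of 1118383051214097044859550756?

1+1+1+8+3+8+3+0+5+1+2+1+4+0+9+7+0+4+4+8+5+9+5+5+0+7+5+6 = 112
1+1+2 = 4
(Equivalently, 1118383051214097044859550756 mod 9 = 4.)

4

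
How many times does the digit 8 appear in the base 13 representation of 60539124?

60539124 in base 13 is C708489.
The digit 8 appears 2 times.

2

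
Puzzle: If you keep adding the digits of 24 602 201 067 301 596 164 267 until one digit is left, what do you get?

2+4+6+0+2+2+0+1+0+6+7+3+0+1+5+9+6+1+6+4+2+6+7 = 80
8+0 = 8

8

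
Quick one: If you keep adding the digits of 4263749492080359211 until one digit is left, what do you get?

4+2+6+3+7+4+9+4+9+2+0+8+0+3+5+9+2+1+1 = 79
7+9 = 16
1+6 = 7

7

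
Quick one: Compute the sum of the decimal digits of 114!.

648

114! = 2543559733472187557120132004189335234812341496026552301496526393412538629248600474981599398141467853800514886431180030568224218435400019580180261753940817530060800000000000000000000000000
Sum of its 187 digits: 648.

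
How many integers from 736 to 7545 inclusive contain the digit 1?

The integers in [736, 7545] that contain the digit 1: 741, 751, 761, 771, 781, 791, …, 7531, 7541.
2589 qualify.

2589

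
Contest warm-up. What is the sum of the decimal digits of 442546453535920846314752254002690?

129

4+4+2+5+4+6+4+5+3+5+3+5+9+2+0+8+4+6+3+1+4+7+5+2+2+5+4+0+0+2+6+9+0 = 129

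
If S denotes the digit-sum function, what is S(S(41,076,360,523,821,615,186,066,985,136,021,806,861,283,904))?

15

First digit sum: 177.
1+7+7 = 15.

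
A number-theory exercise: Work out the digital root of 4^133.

4

The digital root of n equals n mod 9 (or 9 when 9 | n), so we need 4^133 mod 9.
4^133 ≡ 4 (mod 9), so the digital root is 4.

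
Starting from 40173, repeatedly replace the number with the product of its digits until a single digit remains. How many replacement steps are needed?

40173 → 0 (1 step)

1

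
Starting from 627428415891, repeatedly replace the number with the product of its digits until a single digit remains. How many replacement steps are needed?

627428415891 → 7741440 → 0 (2 steps)

2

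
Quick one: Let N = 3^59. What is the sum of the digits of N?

117

3^59 = 14130386091738734504764811067
Sum of its 29 digits: 117.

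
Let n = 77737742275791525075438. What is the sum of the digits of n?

114

7+7+7+3+7+7+4+2+2+7+5+7+9+1+5+2+5+0+7+5+4+3+8 = 114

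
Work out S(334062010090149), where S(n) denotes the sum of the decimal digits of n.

3+3+4+0+6+2+0+1+0+0+9+0+1+4+9 = 42

42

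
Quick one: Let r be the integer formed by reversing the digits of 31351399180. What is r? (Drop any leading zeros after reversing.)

8199315313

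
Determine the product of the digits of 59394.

5×9×3×9×4 = 4860

4860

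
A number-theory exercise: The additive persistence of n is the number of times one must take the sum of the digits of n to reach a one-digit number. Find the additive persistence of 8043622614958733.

2

8043622614958733 → 71 → 8 (2 steps)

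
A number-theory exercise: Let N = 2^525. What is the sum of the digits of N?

728

2^525 = 109836762562089755439710412785302291476310964802292886550311415346968690934362496833960954250583272879636740982263693728593951807995466301001184452657840914432
Sum of its 159 digits: 728.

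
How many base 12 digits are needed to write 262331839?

262331839 in base 12 is 73A304A7, which has 8 digits.

8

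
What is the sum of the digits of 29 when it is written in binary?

4

29 in base 2 is 11101.
Digit sum: 1+1+1+0+1 = 4.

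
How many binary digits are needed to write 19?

5

19 in base 2 is 10011, which has 5 digits.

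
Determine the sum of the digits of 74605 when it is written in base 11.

15

74605 in base 11 is 51063.
Digit sum: 5+1+0+6+3 = 15.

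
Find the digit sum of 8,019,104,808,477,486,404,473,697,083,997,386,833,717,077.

8+0+1+9+1+0+4+8+0+8+4+7+7+4+8+6+4+0+4+4+7+3+6+9+7+0+8+3+9+9+7+3+8+6+8+3+3+7+1+7+0+7+7 = 215

215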